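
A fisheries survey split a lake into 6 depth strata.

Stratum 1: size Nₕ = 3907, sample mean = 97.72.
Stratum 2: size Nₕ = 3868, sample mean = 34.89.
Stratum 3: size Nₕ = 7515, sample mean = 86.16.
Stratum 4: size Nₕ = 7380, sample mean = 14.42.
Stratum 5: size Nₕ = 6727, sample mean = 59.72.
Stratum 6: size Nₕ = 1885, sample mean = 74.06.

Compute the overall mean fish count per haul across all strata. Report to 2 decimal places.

N = 31282; weights Wₕ = Nₕ/N = (0.1249, 0.1236, 0.2402, 0.2359, 0.2150, 0.0603).
x̄_st = Σ Wₕ·x̄ₕ = 0.1249·97.72 + 0.1236·34.89 + 0.2402·86.16 + 0.2359·14.42 + 0.2150·59.72 + 0.0603·74.06 ≈ 57.9246...
→ 57.92.

57.92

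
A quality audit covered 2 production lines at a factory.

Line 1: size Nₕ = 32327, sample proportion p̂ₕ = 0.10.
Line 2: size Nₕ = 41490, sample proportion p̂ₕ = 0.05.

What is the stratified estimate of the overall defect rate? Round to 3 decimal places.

Wₕ = Nₕ/N with N = 73817: 0.4379, 0.5621.
p̂_st = 0.4379·0.10 + 0.5621·0.05 ≈ 0.07190... → 0.072.

0.072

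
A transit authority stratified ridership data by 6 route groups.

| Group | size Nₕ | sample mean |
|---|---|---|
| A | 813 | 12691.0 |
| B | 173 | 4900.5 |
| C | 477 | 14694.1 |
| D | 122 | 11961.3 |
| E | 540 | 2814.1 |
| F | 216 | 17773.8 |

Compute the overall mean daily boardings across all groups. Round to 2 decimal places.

10676.07

x̄_st = (Σ Nₕx̄ₕ) / (Σ Nₕ) = (813·12691.0 + 173·4900.5 + 477·14694.1 + 122·11961.3 + 540·2814.1 + 216·17773.8) / 2341
= 24992688.6 / 2341 = 10676.0737... → 10676.07.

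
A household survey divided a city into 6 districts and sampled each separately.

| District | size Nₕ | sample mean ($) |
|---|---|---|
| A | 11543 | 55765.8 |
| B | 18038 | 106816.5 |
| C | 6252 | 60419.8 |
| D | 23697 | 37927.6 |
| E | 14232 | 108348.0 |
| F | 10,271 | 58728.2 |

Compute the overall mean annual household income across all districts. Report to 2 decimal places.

N = 11543 + 18038 + 6252 + 23697 + 14232 + 10271 = 84033.
Overall mean = Σ (Nₕ/N)·x̄ₕ — weight by population share, not a simple average.
Σ Nₕx̄ₕ = 11543·55765.8 + 18038·106816.5 + 6252·60419.8 + 23697·37927.6 + 14232·108348.0 + 10271·58728.2 = 643704629.4 + 1926756027 + 377744589.6 + 898770337.2 + 1542008736 + 603197342.2 = 5992181661.4.
Divide by N: 5992181661.4 / 84033 = 71307.4823... → 71307.48.

71307.48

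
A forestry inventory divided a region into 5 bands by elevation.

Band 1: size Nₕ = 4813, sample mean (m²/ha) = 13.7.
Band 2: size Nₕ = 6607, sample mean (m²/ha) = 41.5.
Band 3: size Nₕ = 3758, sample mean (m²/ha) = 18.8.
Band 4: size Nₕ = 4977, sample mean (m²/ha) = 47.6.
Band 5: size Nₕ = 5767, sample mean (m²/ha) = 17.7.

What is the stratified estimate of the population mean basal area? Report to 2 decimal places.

28.92

N = 25922; weights Wₕ = Nₕ/N = (0.1857, 0.2549, 0.1450, 0.1920, 0.2225).
x̄_st = Σ Wₕ·x̄ₕ = 0.1857·13.7 + 0.2549·41.5 + 0.1450·18.8 + 0.1920·47.6 + 0.2225·17.7 ≈ 28.9237...
→ 28.92.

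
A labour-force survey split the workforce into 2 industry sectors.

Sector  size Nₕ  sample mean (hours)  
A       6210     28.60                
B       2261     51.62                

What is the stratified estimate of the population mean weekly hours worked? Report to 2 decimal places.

34.74

N = 6210 + 2261 = 8471.
Weight each subgroup mean by Nₕ/N and sum.
Σ Nₕx̄ₕ = 6210·28.60 + 2261·51.62 = 177606 + 116712.82 = 294318.82.
Divide by N: 294318.82 / 8471 = 34.7443... → 34.74.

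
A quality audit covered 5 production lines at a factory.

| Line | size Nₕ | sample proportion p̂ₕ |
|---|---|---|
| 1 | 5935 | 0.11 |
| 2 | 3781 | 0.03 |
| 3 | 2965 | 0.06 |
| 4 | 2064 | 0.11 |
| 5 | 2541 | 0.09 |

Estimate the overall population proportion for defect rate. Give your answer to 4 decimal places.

0.0810

N = 5935 + 3781 + 2965 + 2064 + 2541 = 17286.
Overall proportion = Σ (Nₕ/N)·p̂ₕ.
Σ Nₕp̂ₕ = 652.85 + 113.43 + 177.9 + 227.04 + 228.69 = 1399.91.
1399.91 / 17286 = 0.080985... → 0.0810.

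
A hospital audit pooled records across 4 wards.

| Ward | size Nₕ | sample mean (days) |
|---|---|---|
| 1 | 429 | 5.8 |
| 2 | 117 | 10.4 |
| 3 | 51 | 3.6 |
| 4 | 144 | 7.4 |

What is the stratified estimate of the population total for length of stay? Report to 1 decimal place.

4954.2

Population total = Σ Nₕ·x̄ₕ (each stratum's size times its mean).
429·5.8 + 117·10.4 + 51·3.6 + 144·7.4 = 2488.2 + 1216.8 + 183.6 + 1065.6 = 4954.2.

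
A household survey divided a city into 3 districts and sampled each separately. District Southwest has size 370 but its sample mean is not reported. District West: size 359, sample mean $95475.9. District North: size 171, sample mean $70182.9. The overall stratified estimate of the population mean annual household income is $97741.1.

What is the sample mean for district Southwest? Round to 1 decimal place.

Σ Nₕx̄ₕ = N·μ, so 370·x̄_Southwest = 900·97741.1 − (359·95475.9 + 171·70182.9).
= 87966990 − 46277124 = 41689866.
x̄_Southwest = 41689866 / 370 = 112675.314... → 112675.3.

112675.3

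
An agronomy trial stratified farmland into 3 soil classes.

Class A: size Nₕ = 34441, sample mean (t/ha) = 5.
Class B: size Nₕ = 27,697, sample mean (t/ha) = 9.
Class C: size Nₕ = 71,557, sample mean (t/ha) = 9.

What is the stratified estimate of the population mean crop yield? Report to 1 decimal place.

N = 34441 + 27697 + 71557 = 133695.
Weight each subgroup mean by Nₕ/N and sum.
Σ Nₕx̄ₕ = 34441·5 + 27697·9 + 71557·9 = 172205 + 249273 + 644013 = 1065491.
Divide by N: 1065491 / 133695 = 7.970... → 8.0.

8.0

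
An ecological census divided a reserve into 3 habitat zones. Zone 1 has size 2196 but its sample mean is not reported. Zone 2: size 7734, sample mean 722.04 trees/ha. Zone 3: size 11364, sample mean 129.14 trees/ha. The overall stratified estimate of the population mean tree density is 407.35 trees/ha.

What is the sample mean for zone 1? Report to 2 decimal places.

738.76

Σ Nₕx̄ₕ = N·μ, so 2196·x̄_1 = 21294·407.35 − (7734·722.04 + 11364·129.14).
= 8674110.9 − 7051804.32 = 1622306.58.
x̄_1 = 1622306.58 / 2196 = 738.7553... → 738.76.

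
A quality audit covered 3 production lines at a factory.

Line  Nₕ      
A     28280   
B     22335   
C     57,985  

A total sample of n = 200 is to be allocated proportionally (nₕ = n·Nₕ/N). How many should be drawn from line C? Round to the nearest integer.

Share of line C = 57985/108600 = 0.53393.
Allocate 200 × 0.53393 = 106.786... → 107.

107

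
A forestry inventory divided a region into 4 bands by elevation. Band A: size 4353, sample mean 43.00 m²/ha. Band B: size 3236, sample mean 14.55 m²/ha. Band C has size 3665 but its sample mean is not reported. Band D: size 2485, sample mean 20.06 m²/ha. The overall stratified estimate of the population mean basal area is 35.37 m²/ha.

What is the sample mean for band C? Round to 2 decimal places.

55.07

N = 4353 + 3236 + 3665 + 2485 = 13739.
Overall total = μ·N = 35.37·13739 = 485948.43.
Subtract the known strata: 4353·43.00 + 3236·14.55 + 2485·20.06 = 284111.9.
Remaining total for band C: 485948.43 − 284111.9 = 201836.53.
Divide by its size: 201836.53 / 3665 = 55.0714... → 55.07.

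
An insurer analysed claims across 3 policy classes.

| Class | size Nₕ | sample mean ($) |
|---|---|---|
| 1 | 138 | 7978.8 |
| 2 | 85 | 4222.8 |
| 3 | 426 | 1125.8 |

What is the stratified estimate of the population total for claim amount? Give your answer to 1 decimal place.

1939603.2

Estimate total by summing Nₕ·x̄ₕ over strata.
138·7978.8 + 85·4222.8 + 426·1125.8 = 1101074.4 + 358938 + 479590.8 = 1939603.2.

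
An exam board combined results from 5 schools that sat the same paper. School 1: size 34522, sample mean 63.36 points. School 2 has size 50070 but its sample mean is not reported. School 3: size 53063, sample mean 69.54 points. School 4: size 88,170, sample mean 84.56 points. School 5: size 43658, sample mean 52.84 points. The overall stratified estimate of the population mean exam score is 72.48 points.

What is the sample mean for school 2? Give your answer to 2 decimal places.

77.74

N = 34522 + 50070 + 53063 + 88170 + 43658 = 269483.
Overall total = μ·N = 72.48·269483 = 19532127.84.
Subtract the known strata: 34522·63.36 + 53063·69.54 + 88170·84.56 + 43658·52.84 = 15639858.86.
Remaining total for school 2: 19532127.84 − 15639858.86 = 3892268.98.
Divide by its size: 3892268.98 / 50070 = 77.7365... → 77.74.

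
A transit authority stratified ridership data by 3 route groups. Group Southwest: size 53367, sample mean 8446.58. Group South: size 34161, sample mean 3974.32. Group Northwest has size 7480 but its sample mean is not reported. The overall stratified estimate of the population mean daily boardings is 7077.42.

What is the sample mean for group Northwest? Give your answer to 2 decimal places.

11480.77

N = 53367 + 34161 + 7480 = 95008.
Overall total = μ·N = 7077.42·95008 = 672411519.36.
Subtract the known strata: 53367·8446.58 + 34161·3974.32 = 586535380.38.
Remaining total for group Northwest: 672411519.36 − 586535380.38 = 85876138.98.
Divide by its size: 85876138.98 / 7480 = 11480.7672... → 11480.77.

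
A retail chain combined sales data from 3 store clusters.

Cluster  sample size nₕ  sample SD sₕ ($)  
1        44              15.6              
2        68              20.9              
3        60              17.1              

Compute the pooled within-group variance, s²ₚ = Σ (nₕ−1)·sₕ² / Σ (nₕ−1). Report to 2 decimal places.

1: (44−1)·15.6² = 43·243.36 = 10464.48
2: (68−1)·20.9² = 67·436.81 = 29266.27
3: (60−1)·17.1² = 59·292.41 = 17252.19
Numerator = 56982.94; denominator = Σ(nₕ−1) = 169.
s²ₚ = 56982.94/169 = 337.1772... → 337.18.

337.18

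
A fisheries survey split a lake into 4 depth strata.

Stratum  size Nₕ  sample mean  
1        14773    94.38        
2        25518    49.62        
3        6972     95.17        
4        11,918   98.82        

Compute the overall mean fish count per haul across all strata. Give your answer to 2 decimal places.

N = 59181; weights Wₕ = Nₕ/N = (0.2496, 0.4312, 0.1178, 0.2014).
x̄_st = Σ Wₕ·x̄ₕ = 0.2496·94.38 + 0.4312·49.62 + 0.1178·95.17 + 0.2014·98.82 ≈ 76.0673...
→ 76.07.

76.07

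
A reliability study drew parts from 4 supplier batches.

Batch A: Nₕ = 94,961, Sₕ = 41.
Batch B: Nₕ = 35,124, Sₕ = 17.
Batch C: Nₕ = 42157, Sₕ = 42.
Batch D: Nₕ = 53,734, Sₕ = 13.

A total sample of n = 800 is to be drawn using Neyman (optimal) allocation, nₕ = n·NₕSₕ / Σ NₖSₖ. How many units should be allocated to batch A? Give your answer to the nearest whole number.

Σ NₕSₕ = 94961·41 + 35124·17 + 42157·42 + 53734·13 = 6959645.
Share for A: 3893401/6959645 = 0.55943.
n_A = 800 × 0.55943 = 447.540... → 448.

448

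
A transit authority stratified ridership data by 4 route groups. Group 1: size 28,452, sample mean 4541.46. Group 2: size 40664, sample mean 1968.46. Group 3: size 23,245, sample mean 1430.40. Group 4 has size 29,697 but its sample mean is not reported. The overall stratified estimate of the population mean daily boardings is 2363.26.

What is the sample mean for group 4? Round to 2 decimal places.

1547.16

N = 28452 + 40664 + 23245 + 29697 = 122058.
Overall total = μ·N = 2363.26·122058 = 288454789.08.
Subtract the known strata: 28452·4541.46 + 40664·1968.46 + 23245·1430.40 = 242508725.36.
Remaining total for group 4: 288454789.08 − 242508725.36 = 45946063.72.
Divide by its size: 45946063.72 / 29697 = 1547.1618... → 1547.16.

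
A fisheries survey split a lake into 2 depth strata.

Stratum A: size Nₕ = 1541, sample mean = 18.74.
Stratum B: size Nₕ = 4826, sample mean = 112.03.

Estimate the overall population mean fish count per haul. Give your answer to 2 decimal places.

N = 6367; weights Wₕ = Nₕ/N = (0.2420, 0.7580).
x̄_st = Σ Wₕ·x̄ₕ = 0.2420·18.74 + 0.7580·112.03 ≈ 89.4511...
→ 89.45.

89.45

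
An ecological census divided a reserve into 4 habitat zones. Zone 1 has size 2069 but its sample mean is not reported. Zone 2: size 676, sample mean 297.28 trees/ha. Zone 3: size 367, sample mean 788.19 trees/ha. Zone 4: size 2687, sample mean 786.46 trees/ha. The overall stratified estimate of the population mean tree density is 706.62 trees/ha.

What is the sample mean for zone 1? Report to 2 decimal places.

722.21

Σ Nₕx̄ₕ = N·μ, so 2069·x̄_1 = 5799·706.62 − (676·297.28 + 367·788.19 + 2687·786.46).
= 4097689.38 − 2603445.03 = 1494244.35.
x̄_1 = 1494244.35 / 2069 = 722.2061... → 722.21.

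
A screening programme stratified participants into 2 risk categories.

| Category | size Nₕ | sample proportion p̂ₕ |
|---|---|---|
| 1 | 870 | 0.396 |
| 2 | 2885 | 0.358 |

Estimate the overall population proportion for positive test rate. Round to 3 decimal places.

Wₕ = Nₕ/N with N = 3755: 0.2317, 0.7683.
p̂_st = 0.2317·0.396 + 0.7683·0.358 ≈ 0.36680... → 0.367.

0.367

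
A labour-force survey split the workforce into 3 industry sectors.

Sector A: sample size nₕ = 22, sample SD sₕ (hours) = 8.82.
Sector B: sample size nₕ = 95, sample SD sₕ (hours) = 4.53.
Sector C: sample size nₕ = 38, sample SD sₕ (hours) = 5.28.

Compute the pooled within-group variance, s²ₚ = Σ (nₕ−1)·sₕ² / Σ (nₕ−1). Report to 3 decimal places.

Degrees of freedom: 21 + 94 + 37 = 152.
Σ(nₕ−1)sₕ² = 21·77.7924 + 94·20.5209 + 37·27.8784 = 4594.1058.
s²ₚ = 4594.1058 / 152 = 30.22438... → 30.224.

30.224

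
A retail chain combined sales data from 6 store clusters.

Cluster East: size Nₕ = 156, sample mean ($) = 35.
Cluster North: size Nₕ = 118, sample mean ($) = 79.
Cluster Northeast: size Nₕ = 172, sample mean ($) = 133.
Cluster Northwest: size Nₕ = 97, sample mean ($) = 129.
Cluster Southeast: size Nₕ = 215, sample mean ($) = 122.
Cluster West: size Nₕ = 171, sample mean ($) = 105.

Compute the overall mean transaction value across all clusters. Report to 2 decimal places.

101.57

N = 929; weights Wₕ = Nₕ/N = (0.1679, 0.1270, 0.1851, 0.1044, 0.2314, 0.1841).
x̄_st = Σ Wₕ·x̄ₕ = 0.1679·35 + 0.1270·79 + 0.1851·133 + 0.1044·129 + 0.2314·122 + 0.1841·105 ≈ 101.5673...
→ 101.57.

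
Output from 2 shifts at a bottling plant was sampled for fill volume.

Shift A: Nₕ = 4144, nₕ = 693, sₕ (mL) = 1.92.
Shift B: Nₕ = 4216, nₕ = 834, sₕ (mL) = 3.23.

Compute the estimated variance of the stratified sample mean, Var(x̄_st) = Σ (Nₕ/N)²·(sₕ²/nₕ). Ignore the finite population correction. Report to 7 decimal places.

0.0044885

N = 8360; Wₕ = Nₕ/N.
shift A: (4144/8360)²·1.92²/693 = 0.0013070619
shift B: (4216/8360)²·3.23²/834 = 0.0031814686
Sum = 0.0044885305 → 0.0044885.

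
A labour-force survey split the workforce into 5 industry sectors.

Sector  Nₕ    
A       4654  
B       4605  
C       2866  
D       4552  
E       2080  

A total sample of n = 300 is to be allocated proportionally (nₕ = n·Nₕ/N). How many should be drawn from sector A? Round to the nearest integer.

74

Share of sector A = 4654/18757 = 0.24812.
Allocate 300 × 0.24812 = 74.436... → 74.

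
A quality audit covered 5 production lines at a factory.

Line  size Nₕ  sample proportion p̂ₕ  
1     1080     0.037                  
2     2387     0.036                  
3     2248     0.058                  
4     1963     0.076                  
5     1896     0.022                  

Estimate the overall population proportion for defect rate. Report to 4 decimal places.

N = 1080 + 2387 + 2248 + 1963 + 1896 = 9574.
Overall proportion = Σ (Nₕ/N)·p̂ₕ.
Σ Nₕp̂ₕ = 39.96 + 85.932 + 130.384 + 149.188 + 41.712 = 447.176.
447.176 / 9574 = 0.046707... → 0.0467.

0.0467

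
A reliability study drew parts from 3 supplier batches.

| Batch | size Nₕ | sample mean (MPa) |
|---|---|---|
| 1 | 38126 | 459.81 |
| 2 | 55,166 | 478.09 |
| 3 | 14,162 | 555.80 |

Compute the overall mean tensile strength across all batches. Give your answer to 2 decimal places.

x̄_st = (Σ Nₕx̄ₕ) / (Σ Nₕ) = (38126·459.81 + 55166·478.09 + 14162·555.80) / 107454
= 51776268.6 / 107454 = 481.8459... → 481.85.

481.85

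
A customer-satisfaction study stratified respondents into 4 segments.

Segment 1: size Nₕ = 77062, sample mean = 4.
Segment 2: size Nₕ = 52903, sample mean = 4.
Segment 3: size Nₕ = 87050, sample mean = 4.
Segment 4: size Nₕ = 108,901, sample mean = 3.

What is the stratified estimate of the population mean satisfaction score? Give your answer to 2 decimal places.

x̄_st = (Σ Nₕx̄ₕ) / (Σ Nₕ) = (77062·4 + 52903·4 + 87050·4 + 108901·3) / 325916
= 1194763 / 325916 = 3.6659... → 3.67.

3.67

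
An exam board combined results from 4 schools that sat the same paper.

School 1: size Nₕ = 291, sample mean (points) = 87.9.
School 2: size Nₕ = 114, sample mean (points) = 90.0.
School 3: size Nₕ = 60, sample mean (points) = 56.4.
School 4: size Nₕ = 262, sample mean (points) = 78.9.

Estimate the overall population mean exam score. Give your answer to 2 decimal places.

82.39

N = 291 + 114 + 60 + 262 = 727.
Weight each subgroup mean by Nₕ/N and sum.
Σ Nₕx̄ₕ = 291·87.9 + 114·90.0 + 60·56.4 + 262·78.9 = 25578.9 + 10260 + 3384 + 20671.8 = 59894.7.
Divide by N: 59894.7 / 727 = 82.3861... → 82.39.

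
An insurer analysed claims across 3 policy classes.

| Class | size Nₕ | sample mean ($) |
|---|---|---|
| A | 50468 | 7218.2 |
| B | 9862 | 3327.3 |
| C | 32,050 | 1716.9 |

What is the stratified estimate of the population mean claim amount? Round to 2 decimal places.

4894.23

x̄_st = (Σ Nₕx̄ₕ) / (Σ Nₕ) = (50468·7218.2 + 9862·3327.3 + 32050·1716.9) / 92380
= 452128595.2 / 92380 = 4894.2260... → 4894.23.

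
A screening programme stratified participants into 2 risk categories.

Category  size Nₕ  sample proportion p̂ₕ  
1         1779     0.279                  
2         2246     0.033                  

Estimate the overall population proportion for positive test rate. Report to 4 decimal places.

N = 1779 + 2246 = 4025.
Overall proportion = Σ (Nₕ/N)·p̂ₕ.
Σ Nₕp̂ₕ = 496.341 + 74.118 = 570.459.
570.459 / 4025 = 0.141729... → 0.1417.

0.1417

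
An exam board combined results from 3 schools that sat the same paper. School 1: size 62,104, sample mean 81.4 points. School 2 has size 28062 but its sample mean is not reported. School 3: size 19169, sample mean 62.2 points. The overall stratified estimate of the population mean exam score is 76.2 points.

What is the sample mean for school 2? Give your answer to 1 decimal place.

74.3

Σ Nₕx̄ₕ = N·μ, so 28062·x̄_2 = 109335·76.2 − (62104·81.4 + 19169·62.2).
= 8331327 − 6247577.4 = 2083749.6.
x̄_2 = 2083749.6 / 28062 = 74.255... → 74.3.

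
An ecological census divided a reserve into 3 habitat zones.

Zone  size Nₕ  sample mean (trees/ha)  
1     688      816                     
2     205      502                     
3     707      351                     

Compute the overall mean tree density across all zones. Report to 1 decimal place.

570.3

N = 1600; weights Wₕ = Nₕ/N = (0.4300, 0.1281, 0.4419).
x̄_st = Σ Wₕ·x̄ₕ = 0.4300·816 + 0.1281·502 + 0.4419·351 ≈ 570.297...
→ 570.3.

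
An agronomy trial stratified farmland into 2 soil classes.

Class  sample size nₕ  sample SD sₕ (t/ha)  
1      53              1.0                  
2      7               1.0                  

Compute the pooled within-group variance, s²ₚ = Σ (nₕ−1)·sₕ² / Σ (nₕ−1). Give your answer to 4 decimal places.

1.0000

Degrees of freedom: 52 + 6 = 58.
Σ(nₕ−1)sₕ² = 52·1 + 6·1 = 58.
s²ₚ = 58 / 58 = 1 → 1.0000.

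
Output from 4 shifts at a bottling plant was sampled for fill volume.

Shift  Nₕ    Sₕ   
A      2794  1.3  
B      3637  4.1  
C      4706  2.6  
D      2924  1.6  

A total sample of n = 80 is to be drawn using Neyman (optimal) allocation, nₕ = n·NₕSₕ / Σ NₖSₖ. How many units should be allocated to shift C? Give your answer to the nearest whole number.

A: NₕSₕ = 2794·1.3 = 3632.2
B: NₕSₕ = 3637·4.1 = 14911.7
C: NₕSₕ = 4706·2.6 = 12235.6
D: NₕSₕ = 2924·1.6 = 4678.4
Σ NₕSₕ = 35457.9.
n_C = 80·12235.6/35457.9 = 27.606... → 28.

28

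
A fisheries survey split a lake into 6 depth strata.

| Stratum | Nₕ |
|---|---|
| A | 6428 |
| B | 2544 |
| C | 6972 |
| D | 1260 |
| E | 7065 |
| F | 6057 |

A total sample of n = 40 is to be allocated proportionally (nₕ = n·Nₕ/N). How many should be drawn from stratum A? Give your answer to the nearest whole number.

8

Share of stratum A = 6428/30326 = 0.21196.
Allocate 40 × 0.21196 = 8.479... → 8.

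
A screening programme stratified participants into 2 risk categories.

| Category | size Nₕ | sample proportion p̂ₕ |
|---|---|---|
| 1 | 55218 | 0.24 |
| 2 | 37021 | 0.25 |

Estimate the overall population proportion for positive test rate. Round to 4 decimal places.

0.2440

N = 55218 + 37021 = 92239.
Overall proportion = Σ (Nₕ/N)·p̂ₕ.
Σ Nₕp̂ₕ = 13252.32 + 9255.25 = 22507.57.
22507.57 / 92239 = 0.244014... → 0.2440.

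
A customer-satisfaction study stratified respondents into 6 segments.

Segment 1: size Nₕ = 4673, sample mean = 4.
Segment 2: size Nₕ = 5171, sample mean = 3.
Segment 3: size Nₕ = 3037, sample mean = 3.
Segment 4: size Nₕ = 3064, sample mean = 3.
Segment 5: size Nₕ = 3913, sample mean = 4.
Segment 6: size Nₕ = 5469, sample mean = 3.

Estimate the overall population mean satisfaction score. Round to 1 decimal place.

3.3

N = 25327; weights Wₕ = Nₕ/N = (0.1845, 0.2042, 0.1199, 0.1210, 0.1545, 0.2159).
x̄_st = Σ Wₕ·x̄ₕ = 0.1845·4 + 0.2042·3 + 0.1199·3 + 0.1210·3 + 0.1545·4 + 0.2159·3 ≈ 3.339...
→ 3.3.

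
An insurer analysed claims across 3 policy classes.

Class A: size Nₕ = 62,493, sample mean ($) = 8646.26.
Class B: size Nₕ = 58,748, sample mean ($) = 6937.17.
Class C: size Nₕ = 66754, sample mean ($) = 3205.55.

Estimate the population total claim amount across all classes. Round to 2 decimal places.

1161858874.04

A: 62493·8646.26 = 540330726.18
B: 58748·6937.17 = 407544863.16
C: 66754·3205.55 = 213983284.7
τ̂ = Σ Nₕx̄ₕ = 1161858874.04.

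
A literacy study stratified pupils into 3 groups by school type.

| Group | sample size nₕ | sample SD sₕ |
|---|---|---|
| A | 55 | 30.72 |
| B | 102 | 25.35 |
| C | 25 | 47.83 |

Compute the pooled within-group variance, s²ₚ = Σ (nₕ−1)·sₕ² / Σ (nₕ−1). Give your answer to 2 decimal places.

Degrees of freedom: 54 + 101 + 24 = 179.
Σ(nₕ−1)sₕ² = 54·943.7184 + 101·642.6225 + 24·2287.7089 = 170770.6797.
s²ₚ = 170770.6797 / 179 = 954.0261... → 954.03.

954.03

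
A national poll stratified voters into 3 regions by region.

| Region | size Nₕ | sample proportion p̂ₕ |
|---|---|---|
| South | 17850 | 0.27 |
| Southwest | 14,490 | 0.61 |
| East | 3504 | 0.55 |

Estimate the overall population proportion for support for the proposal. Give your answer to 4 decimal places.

Wₕ = Nₕ/N with N = 35844: 0.4980, 0.4043, 0.0978.
p̂_st = 0.4980·0.27 + 0.4043·0.61 + 0.0978·0.55 ≈ 0.434818... → 0.4348.

0.4348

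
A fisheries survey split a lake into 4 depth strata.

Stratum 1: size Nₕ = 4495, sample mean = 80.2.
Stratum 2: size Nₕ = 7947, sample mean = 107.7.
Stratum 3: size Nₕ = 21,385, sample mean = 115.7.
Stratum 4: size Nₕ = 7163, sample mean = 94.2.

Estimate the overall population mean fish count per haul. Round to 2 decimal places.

N = 4495 + 7947 + 21385 + 7163 = 40990.
Weight each subgroup mean by Nₕ/N and sum.
Σ Nₕx̄ₕ = 4495·80.2 + 7947·107.7 + 21385·115.7 + 7163·94.2 = 360499 + 855891.9 + 2474244.5 + 674754.6 = 4365390.
Divide by N: 4365390 / 40990 = 106.4989... → 106.50.

106.50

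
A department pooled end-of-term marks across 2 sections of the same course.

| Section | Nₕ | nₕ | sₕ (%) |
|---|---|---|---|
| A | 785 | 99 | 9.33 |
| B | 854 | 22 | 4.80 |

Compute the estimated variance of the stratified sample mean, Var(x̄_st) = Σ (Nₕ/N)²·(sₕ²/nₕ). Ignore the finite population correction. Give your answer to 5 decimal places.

N = 1639. Term for each stratum: Wₕ²sₕ²/nₕ.
Var(x̄_st) = 0.20170167 + 0.28432669 = 0.48602836 → 0.48603.

0.48603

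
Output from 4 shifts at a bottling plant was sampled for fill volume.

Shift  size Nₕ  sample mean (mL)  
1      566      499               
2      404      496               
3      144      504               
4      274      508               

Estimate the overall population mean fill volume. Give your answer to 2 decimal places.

N = 566 + 404 + 144 + 274 = 1388.
Weight each subgroup mean by Nₕ/N and sum.
Σ Nₕx̄ₕ = 566·499 + 404·496 + 144·504 + 274·508 = 282434 + 200384 + 72576 + 139192 = 694586.
Divide by N: 694586 / 1388 = 500.4222... → 500.42.

500.42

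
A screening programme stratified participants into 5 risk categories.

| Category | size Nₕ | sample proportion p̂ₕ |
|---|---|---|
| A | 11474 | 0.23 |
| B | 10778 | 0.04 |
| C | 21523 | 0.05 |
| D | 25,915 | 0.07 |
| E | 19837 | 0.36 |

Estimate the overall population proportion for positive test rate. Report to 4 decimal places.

N = 11474 + 10778 + 21523 + 25915 + 19837 = 89527.
Overall proportion = Σ (Nₕ/N)·p̂ₕ.
Σ Nₕp̂ₕ = 2639.02 + 431.12 + 1076.15 + 1814.05 + 7141.32 = 13101.66.
13101.66 / 89527 = 0.146343... → 0.1463.

0.1463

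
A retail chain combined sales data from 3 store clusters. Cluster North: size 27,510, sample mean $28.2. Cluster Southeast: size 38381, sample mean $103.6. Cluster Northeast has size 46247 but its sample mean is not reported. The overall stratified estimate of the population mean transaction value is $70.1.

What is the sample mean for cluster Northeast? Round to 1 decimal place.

N = 27510 + 38381 + 46247 = 112138.
Overall total = μ·N = 70.1·112138 = 7860873.8.
Subtract the known strata: 27510·28.2 + 38381·103.6 = 4752053.6.
Remaining total for cluster Northeast: 7860873.8 − 4752053.6 = 3108820.2.
Divide by its size: 3108820.2 / 46247 = 67.222... → 67.2.

67.2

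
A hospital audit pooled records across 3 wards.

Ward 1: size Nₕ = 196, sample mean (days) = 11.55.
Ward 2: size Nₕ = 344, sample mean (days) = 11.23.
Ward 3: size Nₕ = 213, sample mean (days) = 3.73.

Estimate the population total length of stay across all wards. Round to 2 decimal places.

1: 196·11.55 = 2263.8
2: 344·11.23 = 3863.12
3: 213·3.73 = 794.49
τ̂ = Σ Nₕx̄ₕ = 6921.41.

6921.41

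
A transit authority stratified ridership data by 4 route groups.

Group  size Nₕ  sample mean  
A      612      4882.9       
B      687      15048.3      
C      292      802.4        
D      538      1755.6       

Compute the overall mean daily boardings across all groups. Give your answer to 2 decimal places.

N = 2129; weights Wₕ = Nₕ/N = (0.2875, 0.3227, 0.1372, 0.2527).
x̄_st = Σ Wₕ·x̄ₕ = 0.2875·4882.9 + 0.3227·15048.3 + 0.1372·802.4 + 0.2527·1755.6 ≈ 6813.2130...
→ 6813.21.

6813.21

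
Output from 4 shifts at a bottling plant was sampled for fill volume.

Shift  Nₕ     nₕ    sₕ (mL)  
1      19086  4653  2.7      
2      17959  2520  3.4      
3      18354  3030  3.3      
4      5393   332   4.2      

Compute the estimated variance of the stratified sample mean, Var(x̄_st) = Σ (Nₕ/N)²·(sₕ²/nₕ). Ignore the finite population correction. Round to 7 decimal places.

N = 60792. Term for each stratum: Wₕ²sₕ²/nₕ.
Var(x̄_st) = 0.0001544299 + 0.0004003398 + 0.0003276075 + 0.0004181465 = 0.0013005237 → 0.0013005.

0.0013005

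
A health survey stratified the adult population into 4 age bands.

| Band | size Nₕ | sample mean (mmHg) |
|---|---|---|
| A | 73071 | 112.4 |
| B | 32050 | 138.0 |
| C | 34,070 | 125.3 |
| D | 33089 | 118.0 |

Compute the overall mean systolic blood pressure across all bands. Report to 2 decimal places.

x̄_st = (Σ Nₕx̄ₕ) / (Σ Nₕ) = (73071·112.4 + 32050·138.0 + 34070·125.3 + 33089·118.0) / 172280
= 20809553.4 / 172280 = 120.7891... → 120.79.

120.79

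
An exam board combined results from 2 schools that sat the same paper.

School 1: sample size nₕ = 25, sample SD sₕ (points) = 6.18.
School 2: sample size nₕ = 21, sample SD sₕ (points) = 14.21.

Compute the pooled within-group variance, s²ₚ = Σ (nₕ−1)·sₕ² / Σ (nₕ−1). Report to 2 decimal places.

112.62

1: (25−1)·6.18² = 24·38.1924 = 916.6176
2: (21−1)·14.21² = 20·201.9241 = 4038.482
Numerator = 4955.0996; denominator = Σ(nₕ−1) = 44.
s²ₚ = 4955.0996/44 = 112.6159 → 112.62.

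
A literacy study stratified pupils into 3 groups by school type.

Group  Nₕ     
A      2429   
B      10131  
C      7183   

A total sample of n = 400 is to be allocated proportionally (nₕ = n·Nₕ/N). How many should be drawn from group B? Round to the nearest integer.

205

N = 2429 + 10131 + 7183 = 19743.
n_B = 400·10131/19743 = 205.258... → 205.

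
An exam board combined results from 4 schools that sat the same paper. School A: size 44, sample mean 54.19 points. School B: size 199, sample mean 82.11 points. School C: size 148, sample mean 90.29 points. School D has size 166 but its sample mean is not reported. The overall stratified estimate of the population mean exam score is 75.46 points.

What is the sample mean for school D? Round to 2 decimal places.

Σ Nₕx̄ₕ = N·μ, so 166·x̄_D = 557·75.46 − (44·54.19 + 199·82.11 + 148·90.29).
= 42031.22 − 32087.17 = 9944.05.
x̄_D = 9944.05 / 166 = 59.9039... → 59.90.

59.90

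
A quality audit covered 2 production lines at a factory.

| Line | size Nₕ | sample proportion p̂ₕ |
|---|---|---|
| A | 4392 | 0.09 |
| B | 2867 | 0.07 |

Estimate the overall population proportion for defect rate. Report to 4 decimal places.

0.0821

N = 4392 + 2867 = 7259.
Overall proportion = Σ (Nₕ/N)·p̂ₕ.
Σ Nₕp̂ₕ = 395.28 + 200.69 = 595.97.
595.97 / 7259 = 0.082101... → 0.0821.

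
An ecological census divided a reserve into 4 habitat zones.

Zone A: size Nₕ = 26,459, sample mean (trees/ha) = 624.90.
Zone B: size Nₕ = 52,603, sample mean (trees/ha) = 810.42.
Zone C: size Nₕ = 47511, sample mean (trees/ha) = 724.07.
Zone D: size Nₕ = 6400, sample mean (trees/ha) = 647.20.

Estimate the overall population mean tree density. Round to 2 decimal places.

734.80

x̄_st = (Σ Nₕx̄ₕ) / (Σ Nₕ) = (26459·624.90 + 52603·810.42 + 47511·724.07 + 6400·647.20) / 132973
= 97708122.13 / 132973 = 734.7967... → 734.80.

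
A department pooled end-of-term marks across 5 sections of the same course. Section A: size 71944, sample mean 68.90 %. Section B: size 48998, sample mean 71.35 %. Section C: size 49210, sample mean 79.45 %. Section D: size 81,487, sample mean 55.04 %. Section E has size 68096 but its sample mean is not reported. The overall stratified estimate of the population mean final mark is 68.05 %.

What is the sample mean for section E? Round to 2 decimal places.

72.11

N = 71944 + 48998 + 49210 + 81487 + 68096 = 319735.
Overall total = μ·N = 68.05·319735 = 21757966.75.
Subtract the known strata: 71944·68.90 + 48998·71.35 + 49210·79.45 + 81487·55.04 = 16847727.88.
Remaining total for section E: 21757966.75 − 16847727.88 = 4910238.87.
Divide by its size: 4910238.87 / 68096 = 72.1076... → 72.11.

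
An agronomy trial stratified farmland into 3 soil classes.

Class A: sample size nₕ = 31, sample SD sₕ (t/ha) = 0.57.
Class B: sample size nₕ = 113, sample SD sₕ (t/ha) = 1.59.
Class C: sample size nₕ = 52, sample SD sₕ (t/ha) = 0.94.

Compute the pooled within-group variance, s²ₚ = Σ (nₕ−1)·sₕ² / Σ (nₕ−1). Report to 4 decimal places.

1.7511

Degrees of freedom: 30 + 112 + 51 = 193.
Σ(nₕ−1)sₕ² = 30·0.3249 + 112·2.5281 + 51·0.8836 = 337.9578.
s²ₚ = 337.9578 / 193 = 1.751077... → 1.7511.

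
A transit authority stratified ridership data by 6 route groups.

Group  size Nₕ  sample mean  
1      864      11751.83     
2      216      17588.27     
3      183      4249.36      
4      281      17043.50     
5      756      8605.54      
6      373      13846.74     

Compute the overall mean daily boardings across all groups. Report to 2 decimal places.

N = 2673; weights Wₕ = Nₕ/N = (0.3232, 0.0808, 0.0685, 0.1051, 0.2828, 0.1395).
x̄_st = Σ Wₕ·x̄ₕ = 0.3232·11751.83 + 0.0808·17588.27 + 0.0685·4249.36 + 0.1051·17043.50 + 0.2828·8605.54 + 0.1395·13846.74 ≈ 11668.5844...
→ 11668.58.

11668.58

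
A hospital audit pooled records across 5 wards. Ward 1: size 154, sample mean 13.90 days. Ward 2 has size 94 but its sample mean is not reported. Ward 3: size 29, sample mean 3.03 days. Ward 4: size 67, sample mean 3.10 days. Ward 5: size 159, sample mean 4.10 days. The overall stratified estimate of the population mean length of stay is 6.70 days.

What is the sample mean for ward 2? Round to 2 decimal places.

Σ Nₕx̄ₕ = N·μ, so 94·x̄_2 = 503·6.70 − (154·13.90 + 29·3.03 + 67·3.10 + 159·4.10).
= 3370.1 − 3088.07 = 282.03.
x̄_2 = 282.03 / 94 = 3.0003... → 3.00.

3.00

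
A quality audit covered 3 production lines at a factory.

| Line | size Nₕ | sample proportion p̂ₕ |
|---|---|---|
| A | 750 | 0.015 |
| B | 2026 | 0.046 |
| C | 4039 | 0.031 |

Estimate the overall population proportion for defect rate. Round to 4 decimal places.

N = 750 + 2026 + 4039 = 6815.
Overall proportion = Σ (Nₕ/N)·p̂ₕ.
Σ Nₕp̂ₕ = 11.25 + 93.196 + 125.209 = 229.655.
229.655 / 6815 = 0.033698... → 0.0337.

0.0337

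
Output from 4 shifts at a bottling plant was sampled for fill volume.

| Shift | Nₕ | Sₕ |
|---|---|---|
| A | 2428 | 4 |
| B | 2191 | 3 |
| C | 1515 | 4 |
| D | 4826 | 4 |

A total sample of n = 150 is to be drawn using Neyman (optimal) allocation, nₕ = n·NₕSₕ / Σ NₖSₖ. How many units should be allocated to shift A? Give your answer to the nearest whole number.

A: NₕSₕ = 2428·4 = 9712
B: NₕSₕ = 2191·3 = 6573
C: NₕSₕ = 1515·4 = 6060
D: NₕSₕ = 4826·4 = 19304
Σ NₕSₕ = 41649.
n_A = 150·9712/41649 = 34.978... → 35.

35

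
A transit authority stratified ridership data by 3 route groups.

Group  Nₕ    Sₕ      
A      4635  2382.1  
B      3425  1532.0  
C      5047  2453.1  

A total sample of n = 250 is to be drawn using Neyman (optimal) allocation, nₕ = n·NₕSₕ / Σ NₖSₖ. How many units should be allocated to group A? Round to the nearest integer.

96

Σ NₕSₕ = 4635·2382.1 + 3425·1532.0 + 5047·2453.1 = 28668929.2.
Share for A: 11041033.5/28668929.2 = 0.38512.
n_A = 250 × 0.38512 = 96.280... → 96.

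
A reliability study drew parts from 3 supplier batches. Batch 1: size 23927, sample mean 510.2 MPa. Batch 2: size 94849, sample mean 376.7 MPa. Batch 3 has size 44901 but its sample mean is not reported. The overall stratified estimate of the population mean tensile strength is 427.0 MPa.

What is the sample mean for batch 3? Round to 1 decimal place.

Σ Nₕx̄ₕ = N·μ, so 44901·x̄_3 = 163677·427.0 − (23927·510.2 + 94849·376.7).
= 69890079 − 47937173.7 = 21952905.3.
x̄_3 = 21952905.3 / 44901 = 488.918... → 488.9.

488.9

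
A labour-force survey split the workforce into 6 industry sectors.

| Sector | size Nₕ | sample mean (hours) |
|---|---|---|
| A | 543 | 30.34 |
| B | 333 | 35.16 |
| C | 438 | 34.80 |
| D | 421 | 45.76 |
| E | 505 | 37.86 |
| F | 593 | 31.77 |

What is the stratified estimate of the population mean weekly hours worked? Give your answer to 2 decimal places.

N = 543 + 333 + 438 + 421 + 505 + 593 = 2833.
Overall mean = Σ (Nₕ/N)·x̄ₕ — weight by population share, not a simple average.
Σ Nₕx̄ₕ = 543·30.34 + 333·35.16 + 438·34.80 + 421·45.76 + 505·37.86 + 593·31.77 = 16474.62 + 11708.28 + 15242.4 + 19264.96 + 19119.3 + 18839.61 = 100649.17.
Divide by N: 100649.17 / 2833 = 35.5274... → 35.53.

35.53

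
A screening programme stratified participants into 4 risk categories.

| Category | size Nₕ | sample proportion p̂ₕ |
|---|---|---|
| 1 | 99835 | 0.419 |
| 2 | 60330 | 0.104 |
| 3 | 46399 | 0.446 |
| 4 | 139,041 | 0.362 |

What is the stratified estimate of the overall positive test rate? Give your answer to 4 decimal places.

N = 99835 + 60330 + 46399 + 139041 = 345605.
Overall proportion = Σ (Nₕ/N)·p̂ₕ.
Σ Nₕp̂ₕ = 41830.865 + 6274.32 + 20693.954 + 50332.842 = 119131.981.
119131.981 / 345605 = 0.344706... → 0.3447.

0.3447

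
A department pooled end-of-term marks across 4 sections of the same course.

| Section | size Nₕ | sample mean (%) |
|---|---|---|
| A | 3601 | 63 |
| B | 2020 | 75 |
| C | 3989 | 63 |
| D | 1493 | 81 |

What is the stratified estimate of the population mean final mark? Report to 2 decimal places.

67.60

x̄_st = (Σ Nₕx̄ₕ) / (Σ Nₕ) = (3601·63 + 2020·75 + 3989·63 + 1493·81) / 11103
= 750603 / 11103 = 67.6036... → 67.60.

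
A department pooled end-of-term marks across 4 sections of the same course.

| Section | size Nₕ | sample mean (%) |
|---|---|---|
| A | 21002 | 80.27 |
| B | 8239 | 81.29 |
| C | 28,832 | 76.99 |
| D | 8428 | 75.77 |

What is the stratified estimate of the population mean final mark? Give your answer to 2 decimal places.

x̄_st = (Σ Nₕx̄ₕ) / (Σ Nₕ) = (21002·80.27 + 8239·81.29 + 28832·76.99 + 8428·75.77) / 66501
= 5213944.09 / 66501 = 78.4040... → 78.40.

78.40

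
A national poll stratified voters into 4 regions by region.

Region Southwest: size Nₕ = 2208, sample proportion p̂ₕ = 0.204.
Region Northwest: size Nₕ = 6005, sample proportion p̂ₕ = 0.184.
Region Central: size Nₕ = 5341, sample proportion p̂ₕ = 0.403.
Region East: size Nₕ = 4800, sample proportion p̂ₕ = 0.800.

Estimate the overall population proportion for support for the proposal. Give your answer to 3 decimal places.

N = 2208 + 6005 + 5341 + 4800 = 18354.
Overall proportion = Σ (Nₕ/N)·p̂ₕ.
Σ Nₕp̂ₕ = 450.432 + 1104.92 + 2152.423 + 3840 = 7547.775.
7547.775 / 18354 = 0.41123... → 0.411.

0.411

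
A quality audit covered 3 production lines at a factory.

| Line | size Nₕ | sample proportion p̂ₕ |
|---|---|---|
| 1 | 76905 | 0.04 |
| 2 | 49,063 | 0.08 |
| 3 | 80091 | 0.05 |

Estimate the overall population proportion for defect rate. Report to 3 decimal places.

Wₕ = Nₕ/N with N = 206059: 0.3732, 0.2381, 0.3887.
p̂_st = 0.3732·0.04 + 0.2381·0.08 + 0.3887·0.05 ≈ 0.05341... → 0.053.

0.053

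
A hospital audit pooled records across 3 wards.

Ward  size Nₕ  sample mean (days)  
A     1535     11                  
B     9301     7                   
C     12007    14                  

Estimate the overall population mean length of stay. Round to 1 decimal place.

x̄_st = (Σ Nₕx̄ₕ) / (Σ Nₕ) = (1535·11 + 9301·7 + 12007·14) / 22843
= 250090 / 22843 = 10.948... → 10.9.

10.9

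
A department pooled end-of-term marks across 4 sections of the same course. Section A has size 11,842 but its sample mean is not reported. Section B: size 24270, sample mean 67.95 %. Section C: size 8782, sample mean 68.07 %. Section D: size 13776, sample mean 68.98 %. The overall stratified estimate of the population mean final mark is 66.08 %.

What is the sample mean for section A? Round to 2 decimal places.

Σ Nₕx̄ₕ = N·μ, so 11842·x̄_A = 58670·66.08 − (24270·67.95 + 8782·68.07 + 13776·68.98).
= 3876913.6 − 3197205.72 = 679707.88.
x̄_A = 679707.88 / 11842 = 57.3981... → 57.40.

57.40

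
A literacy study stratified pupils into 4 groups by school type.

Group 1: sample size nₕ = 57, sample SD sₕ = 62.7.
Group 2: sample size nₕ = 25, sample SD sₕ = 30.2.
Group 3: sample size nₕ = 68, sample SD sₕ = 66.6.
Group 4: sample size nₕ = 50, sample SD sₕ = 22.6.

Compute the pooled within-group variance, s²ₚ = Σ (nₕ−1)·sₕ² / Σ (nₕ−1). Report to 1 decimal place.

1: (57−1)·62.7² = 56·3931.29 = 220152.24
2: (25−1)·30.2² = 24·912.04 = 21888.96
3: (68−1)·66.6² = 67·4435.56 = 297182.52
4: (50−1)·22.6² = 49·510.76 = 25027.24
Numerator = 564250.96; denominator = Σ(nₕ−1) = 196.
s²ₚ = 564250.96/196 = 2878.831... → 2878.8.

2878.8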